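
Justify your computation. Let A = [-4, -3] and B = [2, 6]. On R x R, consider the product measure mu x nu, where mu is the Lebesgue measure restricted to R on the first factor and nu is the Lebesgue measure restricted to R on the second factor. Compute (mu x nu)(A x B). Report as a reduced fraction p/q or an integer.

For a measurable rectangle A x B, the product measure satisfies
  (mu x nu)(A x B) = mu(A) * nu(B).
  mu(A) = 1.
  nu(B) = 4.
  (mu x nu)(A x B) = 1 * 4 = 4.

4


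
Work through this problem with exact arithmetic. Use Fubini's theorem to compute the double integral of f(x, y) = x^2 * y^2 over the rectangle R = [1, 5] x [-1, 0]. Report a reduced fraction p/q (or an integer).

f(x, y) is a tensor product of a function of x and a function of y, and both factors are bounded continuous (hence Lebesgue integrable) on the rectangle, so Fubini's theorem applies:
  integral_R f d(m x m) = (integral_a1^b1 x^2 dx) * (integral_a2^b2 y^2 dy).
Inner integral in x: integral_{1}^{5} x^2 dx = (5^3 - 1^3)/3
  = 124/3.
Inner integral in y: integral_{-1}^{0} y^2 dy = (0^3 - (-1)^3)/3
  = 1/3.
Product: (124/3) * (1/3) = 124/9.

124/9


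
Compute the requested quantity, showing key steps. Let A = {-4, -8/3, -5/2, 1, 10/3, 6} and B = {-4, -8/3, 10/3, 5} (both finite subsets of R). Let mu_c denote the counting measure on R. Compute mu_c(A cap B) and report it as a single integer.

Counting measure on a finite set equals cardinality. mu_c(A cap B) = |A cap B| (elements appearing in both).
Enumerating the elements of A that also lie in B gives 3 element(s).
So mu_c(A cap B) = 3.

3


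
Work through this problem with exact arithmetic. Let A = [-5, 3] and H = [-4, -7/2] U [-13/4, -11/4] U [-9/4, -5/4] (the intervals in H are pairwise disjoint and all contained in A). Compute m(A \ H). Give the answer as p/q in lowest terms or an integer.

The ambient interval has length m(A) = 3 - (-5) = 8.
Since the holes are disjoint and sit inside A, by finite additivity
  m(H) = sum_i (b_i - a_i), and m(A \ H) = m(A) - m(H).
Computing the hole measures:
  m(H_1) = -7/2 - (-4) = 1/2.
  m(H_2) = -11/4 - (-13/4) = 1/2.
  m(H_3) = -5/4 - (-9/4) = 1.
Summed: m(H) = 1/2 + 1/2 + 1 = 2.
So m(A \ H) = 8 - 2 = 6.

6


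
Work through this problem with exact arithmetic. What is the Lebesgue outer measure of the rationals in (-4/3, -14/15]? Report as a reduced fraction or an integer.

Q cap (-4/3, -14/15] is countable; list its elements as q_1, q_2, ... . Fix eps > 0 and cover the k-th point by an interval of length eps * 2^(-k). The cover has total length eps * sum_{k>=1} 2^(-k) = eps, so by definition of outer measure m*(Q cap (-4/3, -14/15]) <= eps. Since eps was arbitrary and m* >= 0, the outer measure is 0.

0


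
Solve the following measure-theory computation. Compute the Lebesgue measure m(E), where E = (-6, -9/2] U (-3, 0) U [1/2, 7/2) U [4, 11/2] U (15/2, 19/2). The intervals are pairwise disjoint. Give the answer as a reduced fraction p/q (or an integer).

For pairwise disjoint intervals, m(union_i I_i) = sum_i m(I_i),
and m is invariant under swapping open/closed endpoints (single points have measure 0).
So m(E) = sum_i (b_i - a_i).
  I_1 has length -9/2 - (-6) = 3/2.
  I_2 has length 0 - (-3) = 3.
  I_3 has length 7/2 - 1/2 = 3.
  I_4 has length 11/2 - 4 = 3/2.
  I_5 has length 19/2 - 15/2 = 2.
Summing:
  m(E) = 3/2 + 3 + 3 + 3/2 + 2 = 11.

11


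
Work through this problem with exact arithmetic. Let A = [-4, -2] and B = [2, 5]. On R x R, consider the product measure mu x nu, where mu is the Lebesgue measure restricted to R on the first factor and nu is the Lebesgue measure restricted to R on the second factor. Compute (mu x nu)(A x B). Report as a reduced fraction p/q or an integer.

For a measurable rectangle A x B, the product measure satisfies
  (mu x nu)(A x B) = mu(A) * nu(B).
  mu(A) = 2.
  nu(B) = 3.
  (mu x nu)(A x B) = 2 * 3 = 6.

6


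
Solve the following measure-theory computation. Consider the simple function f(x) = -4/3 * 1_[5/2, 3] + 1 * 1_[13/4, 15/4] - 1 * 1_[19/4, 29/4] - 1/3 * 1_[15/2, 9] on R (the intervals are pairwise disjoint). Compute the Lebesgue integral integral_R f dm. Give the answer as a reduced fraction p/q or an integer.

For a simple function f = sum_i c_i * 1_{A_i} with disjoint A_i,
  integral f dm = sum_i c_i * m(A_i).
Lengths of the A_i:
  m(A_1) = 3 - 5/2 = 1/2.
  m(A_2) = 15/4 - 13/4 = 1/2.
  m(A_3) = 29/4 - 19/4 = 5/2.
  m(A_4) = 9 - 15/2 = 3/2.
Contributions c_i * m(A_i):
  (-4/3) * (1/2) = -2/3.
  (1) * (1/2) = 1/2.
  (-1) * (5/2) = -5/2.
  (-1/3) * (3/2) = -1/2.
Total: -2/3 + 1/2 - 5/2 - 1/2 = -19/6.

-19/6


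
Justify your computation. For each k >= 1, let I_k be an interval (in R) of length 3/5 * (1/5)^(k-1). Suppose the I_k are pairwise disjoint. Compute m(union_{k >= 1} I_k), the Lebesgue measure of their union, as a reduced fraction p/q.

By countable additivity of the Lebesgue measure on pairwise disjoint measurable sets,
  m(union_{k >= 1} I_k) = sum_{k >= 1} m(I_k) = sum_{k >= 1} a * r^(k-1),
  with a = 3/5 and r = 1/5.
Since 0 < r = 1/5 < 1, the geometric series converges:
  sum_{k >= 1} a * r^(k-1) = a / (1 - r).
  = 3/5 / (1 - 1/5)
  = 3/5 / (4/5)
  = 3/4.

3/4


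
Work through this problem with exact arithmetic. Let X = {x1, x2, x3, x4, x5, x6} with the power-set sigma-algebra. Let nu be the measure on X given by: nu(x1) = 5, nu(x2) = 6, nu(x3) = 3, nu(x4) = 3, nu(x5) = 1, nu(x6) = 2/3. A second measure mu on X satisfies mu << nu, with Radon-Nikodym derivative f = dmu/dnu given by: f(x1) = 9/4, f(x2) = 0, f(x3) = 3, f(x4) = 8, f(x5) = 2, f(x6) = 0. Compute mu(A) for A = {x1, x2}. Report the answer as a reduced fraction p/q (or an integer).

By the defining property of the Radon-Nikodym derivative, for every measurable set A,
  mu(A) = integral_A f dnu.
Since nu is a discrete measure concentrated on the atoms of X, the integral over A reduces to the sum
  mu(A) = sum_{x in A} f(x) * nu({x}).
Computing each term:
  x1: f(x1) * nu(x1) = 9/4 * 5 = 45/4.
  x2: f(x2) * nu(x2) = 0 * 6 = 0.
Summing: mu(A) = 45/4 + 0 = 45/4.

45/4


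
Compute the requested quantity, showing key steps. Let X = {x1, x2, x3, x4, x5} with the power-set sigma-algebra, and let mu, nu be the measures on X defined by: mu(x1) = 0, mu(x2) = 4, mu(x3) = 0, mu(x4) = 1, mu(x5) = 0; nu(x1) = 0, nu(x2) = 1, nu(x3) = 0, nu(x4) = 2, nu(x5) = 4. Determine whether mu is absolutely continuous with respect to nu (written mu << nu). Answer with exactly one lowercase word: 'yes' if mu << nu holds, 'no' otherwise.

mu << nu means: every nu-null measurable set is also mu-null; equivalently, for every atom x, if nu({x}) = 0 then mu({x}) = 0.
Checking each atom:
  x1: nu = 0, mu = 0 -> consistent with mu << nu.
  x2: nu = 1 > 0 -> no constraint.
  x3: nu = 0, mu = 0 -> consistent with mu << nu.
  x4: nu = 2 > 0 -> no constraint.
  x5: nu = 4 > 0 -> no constraint.
No atom violates the condition. Therefore mu << nu.

yes


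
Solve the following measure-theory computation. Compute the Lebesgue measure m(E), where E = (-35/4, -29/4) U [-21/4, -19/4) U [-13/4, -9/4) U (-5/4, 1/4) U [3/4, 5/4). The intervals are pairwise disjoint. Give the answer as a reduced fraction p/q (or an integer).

For pairwise disjoint intervals, m(union_i I_i) = sum_i m(I_i),
and m is invariant under swapping open/closed endpoints (single points have measure 0).
So m(E) = sum_i (b_i - a_i).
  I_1 has length -29/4 - (-35/4) = 3/2.
  I_2 has length -19/4 - (-21/4) = 1/2.
  I_3 has length -9/4 - (-13/4) = 1.
  I_4 has length 1/4 - (-5/4) = 3/2.
  I_5 has length 5/4 - 3/4 = 1/2.
Summing:
  m(E) = 3/2 + 1/2 + 1 + 3/2 + 1/2 = 5.

5


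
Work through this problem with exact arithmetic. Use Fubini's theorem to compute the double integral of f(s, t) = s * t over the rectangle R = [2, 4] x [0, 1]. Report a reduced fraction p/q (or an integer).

f(s, t) is a tensor product of a function of s and a function of t, and both factors are bounded continuous (hence Lebesgue integrable) on the rectangle, so Fubini's theorem applies:
  integral_R f d(m x m) = (integral_a1^b1 s ds) * (integral_a2^b2 t dt).
Inner integral in s: integral_{2}^{4} s ds = (4^2 - 2^2)/2
  = 6.
Inner integral in t: integral_{0}^{1} t dt = (1^2 - 0^2)/2
  = 1/2.
Product: (6) * (1/2) = 3.

3


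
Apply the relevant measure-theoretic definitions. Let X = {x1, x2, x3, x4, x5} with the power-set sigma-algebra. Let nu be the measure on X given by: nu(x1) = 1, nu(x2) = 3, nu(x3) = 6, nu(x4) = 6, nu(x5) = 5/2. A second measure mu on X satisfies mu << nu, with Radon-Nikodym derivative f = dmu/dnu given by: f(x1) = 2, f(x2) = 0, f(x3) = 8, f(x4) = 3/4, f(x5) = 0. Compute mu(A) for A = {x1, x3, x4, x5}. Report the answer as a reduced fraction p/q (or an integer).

By the defining property of the Radon-Nikodym derivative, for every measurable set A,
  mu(A) = integral_A f dnu.
Since nu is a discrete measure concentrated on the atoms of X, the integral over A reduces to the sum
  mu(A) = sum_{x in A} f(x) * nu({x}).
Computing each term:
  x1: f(x1) * nu(x1) = 2 * 1 = 2.
  x3: f(x3) * nu(x3) = 8 * 6 = 48.
  x4: f(x4) * nu(x4) = 3/4 * 6 = 9/2.
  x5: f(x5) * nu(x5) = 0 * 5/2 = 0.
Summing: mu(A) = 2 + 48 + 9/2 + 0 = 109/2.

109/2


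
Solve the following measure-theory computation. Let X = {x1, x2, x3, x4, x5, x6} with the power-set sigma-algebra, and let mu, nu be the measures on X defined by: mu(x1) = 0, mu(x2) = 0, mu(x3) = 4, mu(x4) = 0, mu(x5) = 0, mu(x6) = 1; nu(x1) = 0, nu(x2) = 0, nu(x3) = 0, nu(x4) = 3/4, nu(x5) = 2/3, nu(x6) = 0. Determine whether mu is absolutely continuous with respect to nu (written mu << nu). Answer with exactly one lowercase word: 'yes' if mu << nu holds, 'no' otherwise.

mu << nu means: every nu-null measurable set is also mu-null; equivalently, for every atom x, if nu({x}) = 0 then mu({x}) = 0.
Checking each atom:
  x1: nu = 0, mu = 0 -> consistent with mu << nu.
  x2: nu = 0, mu = 0 -> consistent with mu << nu.
  x3: nu = 0, mu = 4 > 0 -> violates mu << nu.
  x4: nu = 3/4 > 0 -> no constraint.
  x5: nu = 2/3 > 0 -> no constraint.
  x6: nu = 0, mu = 1 > 0 -> violates mu << nu.
The atom(s) x3, x6 violate the condition (nu = 0 but mu > 0). Therefore mu is NOT absolutely continuous w.r.t. nu.

no


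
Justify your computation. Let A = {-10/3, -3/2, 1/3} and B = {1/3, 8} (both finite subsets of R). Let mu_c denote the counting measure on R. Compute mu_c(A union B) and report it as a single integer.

Counting measure on a finite set equals cardinality. By inclusion-exclusion, |A union B| = |A| + |B| - |A cap B|.
|A| = 3, |B| = 2, |A cap B| = 1.
So mu_c(A union B) = 3 + 2 - 1 = 4.

4


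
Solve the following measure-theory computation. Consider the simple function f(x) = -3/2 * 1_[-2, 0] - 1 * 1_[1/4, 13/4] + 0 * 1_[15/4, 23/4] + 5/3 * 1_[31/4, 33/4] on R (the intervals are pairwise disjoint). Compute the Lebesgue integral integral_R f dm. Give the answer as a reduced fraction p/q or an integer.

For a simple function f = sum_i c_i * 1_{A_i} with disjoint A_i,
  integral f dm = sum_i c_i * m(A_i).
Lengths of the A_i:
  m(A_1) = 0 - (-2) = 2.
  m(A_2) = 13/4 - 1/4 = 3.
  m(A_3) = 23/4 - 15/4 = 2.
  m(A_4) = 33/4 - 31/4 = 1/2.
Contributions c_i * m(A_i):
  (-3/2) * (2) = -3.
  (-1) * (3) = -3.
  (0) * (2) = 0.
  (5/3) * (1/2) = 5/6.
Total: -3 - 3 + 0 + 5/6 = -31/6.

-31/6


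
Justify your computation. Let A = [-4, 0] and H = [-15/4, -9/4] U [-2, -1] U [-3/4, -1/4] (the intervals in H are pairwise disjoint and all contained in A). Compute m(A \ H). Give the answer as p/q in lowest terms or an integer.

The ambient interval has length m(A) = 0 - (-4) = 4.
Since the holes are disjoint and sit inside A, by finite additivity
  m(H) = sum_i (b_i - a_i), and m(A \ H) = m(A) - m(H).
Computing the hole measures:
  m(H_1) = -9/4 - (-15/4) = 3/2.
  m(H_2) = -1 - (-2) = 1.
  m(H_3) = -1/4 - (-3/4) = 1/2.
Summed: m(H) = 3/2 + 1 + 1/2 = 3.
So m(A \ H) = 4 - 3 = 1.

1


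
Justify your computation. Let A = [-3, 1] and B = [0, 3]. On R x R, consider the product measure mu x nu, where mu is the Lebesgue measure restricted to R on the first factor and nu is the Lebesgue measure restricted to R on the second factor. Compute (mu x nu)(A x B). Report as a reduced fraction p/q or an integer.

For a measurable rectangle A x B, the product measure satisfies
  (mu x nu)(A x B) = mu(A) * nu(B).
  mu(A) = 4.
  nu(B) = 3.
  (mu x nu)(A x B) = 4 * 3 = 12.

12


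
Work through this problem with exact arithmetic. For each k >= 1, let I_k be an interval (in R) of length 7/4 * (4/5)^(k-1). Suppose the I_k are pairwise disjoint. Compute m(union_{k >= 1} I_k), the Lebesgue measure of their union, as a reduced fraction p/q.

By countable additivity of the Lebesgue measure on pairwise disjoint measurable sets,
  m(union_{k >= 1} I_k) = sum_{k >= 1} m(I_k) = sum_{k >= 1} a * r^(k-1),
  with a = 7/4 and r = 4/5.
Since 0 < r = 4/5 < 1, the geometric series converges:
  sum_{k >= 1} a * r^(k-1) = a / (1 - r).
  = 7/4 / (1 - 4/5)
  = 7/4 / (1/5)
  = 35/4.

35/4


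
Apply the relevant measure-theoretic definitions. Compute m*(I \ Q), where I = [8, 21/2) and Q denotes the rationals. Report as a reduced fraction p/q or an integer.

The interval I = [8, 21/2) has m(I) = 21/2 - 8 = 5/2 (endpoints are measure-zero, so open/closed/half-open agree). Write I = (I cap Q) u (I \ Q). The rationals in I are countable, so m*(I cap Q) = 0 (cover each rational by intervals whose total length is arbitrarily small). By countable subadditivity m*(I) <= m*(I cap Q) + m*(I \ Q), hence m*(I \ Q) >= m(I) = 5/2. The reverse inequality m*(I \ Q) <= m*(I) = 5/2 is trivial since (I \ Q) is a subset of I. Therefore m*(I \ Q) = 5/2.

5/2


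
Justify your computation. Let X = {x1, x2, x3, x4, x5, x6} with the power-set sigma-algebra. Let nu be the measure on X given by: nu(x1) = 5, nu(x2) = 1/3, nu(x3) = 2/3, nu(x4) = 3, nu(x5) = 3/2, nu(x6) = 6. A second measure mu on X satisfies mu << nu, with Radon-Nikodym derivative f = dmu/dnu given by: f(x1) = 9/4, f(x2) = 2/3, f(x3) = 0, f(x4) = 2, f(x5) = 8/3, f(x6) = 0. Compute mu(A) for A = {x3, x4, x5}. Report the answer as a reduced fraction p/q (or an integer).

By the defining property of the Radon-Nikodym derivative, for every measurable set A,
  mu(A) = integral_A f dnu.
Since nu is a discrete measure concentrated on the atoms of X, the integral over A reduces to the sum
  mu(A) = sum_{x in A} f(x) * nu({x}).
Computing each term:
  x3: f(x3) * nu(x3) = 0 * 2/3 = 0.
  x4: f(x4) * nu(x4) = 2 * 3 = 6.
  x5: f(x5) * nu(x5) = 8/3 * 3/2 = 4.
Summing: mu(A) = 0 + 6 + 4 = 10.

10


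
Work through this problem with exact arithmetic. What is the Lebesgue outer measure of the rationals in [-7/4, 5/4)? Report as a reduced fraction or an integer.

Q cap [-7/4, 5/4) is countable; list its elements as q_1, q_2, ... . Fix eps > 0 and cover the k-th point by an interval of length eps * 2^(-k). The cover has total length eps * sum_{k>=1} 2^(-k) = eps, so by definition of outer measure m*(Q cap [-7/4, 5/4)) <= eps. Since eps was arbitrary and m* >= 0, the outer measure is 0.

0


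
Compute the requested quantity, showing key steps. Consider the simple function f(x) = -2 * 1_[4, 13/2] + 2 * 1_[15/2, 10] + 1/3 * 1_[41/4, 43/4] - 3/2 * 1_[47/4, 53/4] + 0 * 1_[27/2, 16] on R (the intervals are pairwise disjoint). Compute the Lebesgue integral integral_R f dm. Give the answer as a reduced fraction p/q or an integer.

For a simple function f = sum_i c_i * 1_{A_i} with disjoint A_i,
  integral f dm = sum_i c_i * m(A_i).
Lengths of the A_i:
  m(A_1) = 13/2 - 4 = 5/2.
  m(A_2) = 10 - 15/2 = 5/2.
  m(A_3) = 43/4 - 41/4 = 1/2.
  m(A_4) = 53/4 - 47/4 = 3/2.
  m(A_5) = 16 - 27/2 = 5/2.
Contributions c_i * m(A_i):
  (-2) * (5/2) = -5.
  (2) * (5/2) = 5.
  (1/3) * (1/2) = 1/6.
  (-3/2) * (3/2) = -9/4.
  (0) * (5/2) = 0.
Total: -5 + 5 + 1/6 - 9/4 + 0 = -25/12.

-25/12


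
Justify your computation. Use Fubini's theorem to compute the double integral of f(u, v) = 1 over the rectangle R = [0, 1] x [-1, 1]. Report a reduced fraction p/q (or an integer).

f(u, v) is a tensor product of a function of u and a function of v, and both factors are bounded continuous (hence Lebesgue integrable) on the rectangle, so Fubini's theorem applies:
  integral_R f d(m x m) = (integral_a1^b1 1 du) * (integral_a2^b2 1 dv).
Inner integral in u: integral_{0}^{1} 1 du = (1^1 - 0^1)/1
  = 1.
Inner integral in v: integral_{-1}^{1} 1 dv = (1^1 - (-1)^1)/1
  = 2.
Product: (1) * (2) = 2.

2


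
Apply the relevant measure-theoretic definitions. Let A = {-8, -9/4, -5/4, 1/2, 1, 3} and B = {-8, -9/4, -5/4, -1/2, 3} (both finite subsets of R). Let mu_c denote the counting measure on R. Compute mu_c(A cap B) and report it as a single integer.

Counting measure on a finite set equals cardinality. mu_c(A cap B) = |A cap B| (elements appearing in both).
Enumerating the elements of A that also lie in B gives 4 element(s).
So mu_c(A cap B) = 4.

4


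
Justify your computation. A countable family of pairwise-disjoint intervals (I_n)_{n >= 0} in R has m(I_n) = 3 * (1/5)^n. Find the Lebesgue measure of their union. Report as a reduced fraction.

By countable additivity of the Lebesgue measure on pairwise disjoint measurable sets,
  m(union_{n >= 0} I_n) = sum_{n >= 0} m(I_n) = sum_{n >= 0} a * r^n,
  with a = 3 and r = 1/5.
Since 0 < r = 1/5 < 1, the geometric series converges:
  sum_{n >= 0} a * r^n = a / (1 - r).
  = 3 / (1 - 1/5)
  = 3 / (4/5)
  = 15/4.

15/4


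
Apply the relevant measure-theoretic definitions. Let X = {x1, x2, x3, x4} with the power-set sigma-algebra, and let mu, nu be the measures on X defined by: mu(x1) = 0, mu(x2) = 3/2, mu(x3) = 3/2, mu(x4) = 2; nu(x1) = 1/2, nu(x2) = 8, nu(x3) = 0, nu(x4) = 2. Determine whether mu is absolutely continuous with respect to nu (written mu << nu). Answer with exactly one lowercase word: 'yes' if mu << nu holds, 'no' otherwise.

mu << nu means: every nu-null measurable set is also mu-null; equivalently, for every atom x, if nu({x}) = 0 then mu({x}) = 0.
Checking each atom:
  x1: nu = 1/2 > 0 -> no constraint.
  x2: nu = 8 > 0 -> no constraint.
  x3: nu = 0, mu = 3/2 > 0 -> violates mu << nu.
  x4: nu = 2 > 0 -> no constraint.
The atom(s) x3 violate the condition (nu = 0 but mu > 0). Therefore mu is NOT absolutely continuous w.r.t. nu.

no


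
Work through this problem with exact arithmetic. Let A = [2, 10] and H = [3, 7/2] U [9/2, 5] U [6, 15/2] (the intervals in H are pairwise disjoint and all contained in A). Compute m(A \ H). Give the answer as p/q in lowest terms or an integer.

The ambient interval has length m(A) = 10 - 2 = 8.
Since the holes are disjoint and sit inside A, by finite additivity
  m(H) = sum_i (b_i - a_i), and m(A \ H) = m(A) - m(H).
Computing the hole measures:
  m(H_1) = 7/2 - 3 = 1/2.
  m(H_2) = 5 - 9/2 = 1/2.
  m(H_3) = 15/2 - 6 = 3/2.
Summed: m(H) = 1/2 + 1/2 + 3/2 = 5/2.
So m(A \ H) = 8 - 5/2 = 11/2.

11/2


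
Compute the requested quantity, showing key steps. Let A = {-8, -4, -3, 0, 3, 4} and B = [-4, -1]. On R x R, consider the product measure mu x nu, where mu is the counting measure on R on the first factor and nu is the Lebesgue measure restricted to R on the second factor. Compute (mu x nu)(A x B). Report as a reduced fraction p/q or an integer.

For a measurable rectangle A x B, the product measure satisfies
  (mu x nu)(A x B) = mu(A) * nu(B).
  mu(A) = 6.
  nu(B) = 3.
  (mu x nu)(A x B) = 6 * 3 = 18.

18


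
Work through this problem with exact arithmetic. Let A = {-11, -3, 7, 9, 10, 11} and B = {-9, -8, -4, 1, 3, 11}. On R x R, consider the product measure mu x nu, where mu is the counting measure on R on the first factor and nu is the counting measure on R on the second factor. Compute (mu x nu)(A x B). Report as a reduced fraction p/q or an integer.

For a measurable rectangle A x B, the product measure satisfies
  (mu x nu)(A x B) = mu(A) * nu(B).
  mu(A) = 6.
  nu(B) = 6.
  (mu x nu)(A x B) = 6 * 6 = 36.

36


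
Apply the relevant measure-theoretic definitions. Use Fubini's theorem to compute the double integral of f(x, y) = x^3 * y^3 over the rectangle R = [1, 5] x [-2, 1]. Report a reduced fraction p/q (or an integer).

f(x, y) is a tensor product of a function of x and a function of y, and both factors are bounded continuous (hence Lebesgue integrable) on the rectangle, so Fubini's theorem applies:
  integral_R f d(m x m) = (integral_a1^b1 x^3 dx) * (integral_a2^b2 y^3 dy).
Inner integral in x: integral_{1}^{5} x^3 dx = (5^4 - 1^4)/4
  = 156.
Inner integral in y: integral_{-2}^{1} y^3 dy = (1^4 - (-2)^4)/4
  = -15/4.
Product: (156) * (-15/4) = -585.

-585


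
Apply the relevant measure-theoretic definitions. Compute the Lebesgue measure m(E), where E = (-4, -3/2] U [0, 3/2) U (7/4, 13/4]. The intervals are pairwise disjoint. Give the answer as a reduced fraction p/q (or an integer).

For pairwise disjoint intervals, m(union_i I_i) = sum_i m(I_i),
and m is invariant under swapping open/closed endpoints (single points have measure 0).
So m(E) = sum_i (b_i - a_i).
  I_1 has length -3/2 - (-4) = 5/2.
  I_2 has length 3/2 - 0 = 3/2.
  I_3 has length 13/4 - 7/4 = 3/2.
Summing:
  m(E) = 5/2 + 3/2 + 3/2 = 11/2.

11/2


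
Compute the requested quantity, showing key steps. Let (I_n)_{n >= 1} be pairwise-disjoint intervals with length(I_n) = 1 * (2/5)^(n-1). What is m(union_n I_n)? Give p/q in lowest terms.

By countable additivity of the Lebesgue measure on pairwise disjoint measurable sets,
  m(union_{n >= 1} I_n) = sum_{n >= 1} m(I_n) = sum_{n >= 1} a * r^(n-1),
  with a = 1 and r = 2/5.
Since 0 < r = 2/5 < 1, the geometric series converges:
  sum_{n >= 1} a * r^(n-1) = a / (1 - r).
  = 1 / (1 - 2/5)
  = 1 / (3/5)
  = 5/3.

5/3


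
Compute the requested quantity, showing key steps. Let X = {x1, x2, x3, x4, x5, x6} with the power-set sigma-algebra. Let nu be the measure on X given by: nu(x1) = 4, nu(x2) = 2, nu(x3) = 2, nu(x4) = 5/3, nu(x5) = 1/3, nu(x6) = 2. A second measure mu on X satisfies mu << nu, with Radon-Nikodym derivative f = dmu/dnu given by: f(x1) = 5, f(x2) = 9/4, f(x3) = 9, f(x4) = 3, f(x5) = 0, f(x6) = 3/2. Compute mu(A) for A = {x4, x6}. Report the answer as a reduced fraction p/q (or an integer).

By the defining property of the Radon-Nikodym derivative, for every measurable set A,
  mu(A) = integral_A f dnu.
Since nu is a discrete measure concentrated on the atoms of X, the integral over A reduces to the sum
  mu(A) = sum_{x in A} f(x) * nu({x}).
Computing each term:
  x4: f(x4) * nu(x4) = 3 * 5/3 = 5.
  x6: f(x6) * nu(x6) = 3/2 * 2 = 3.
Summing: mu(A) = 5 + 3 = 8.

8


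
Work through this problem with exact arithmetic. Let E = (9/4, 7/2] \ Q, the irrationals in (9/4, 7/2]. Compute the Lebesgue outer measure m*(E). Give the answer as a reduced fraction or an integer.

The interval I = (9/4, 7/2] has m(I) = 7/2 - 9/4 = 5/4 (endpoints are measure-zero, so open/closed/half-open agree). Write I = (I cap Q) u (I \ Q). The rationals in I are countable, so m*(I cap Q) = 0 (cover each rational by intervals whose total length is arbitrarily small). By countable subadditivity m*(I) <= m*(I cap Q) + m*(I \ Q), hence m*(I \ Q) >= m(I) = 5/4. The reverse inequality m*(I \ Q) <= m*(I) = 5/4 is trivial since (I \ Q) is a subset of I. Therefore m*(I \ Q) = 5/4.

5/4


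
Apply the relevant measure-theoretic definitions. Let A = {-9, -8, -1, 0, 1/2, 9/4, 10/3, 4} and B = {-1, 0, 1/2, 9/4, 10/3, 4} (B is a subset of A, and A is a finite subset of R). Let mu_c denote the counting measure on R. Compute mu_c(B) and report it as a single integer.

Counting measure assigns mu_c(E) = |E| (number of elements) when E is finite.
B has 6 element(s), so mu_c(B) = 6.

6


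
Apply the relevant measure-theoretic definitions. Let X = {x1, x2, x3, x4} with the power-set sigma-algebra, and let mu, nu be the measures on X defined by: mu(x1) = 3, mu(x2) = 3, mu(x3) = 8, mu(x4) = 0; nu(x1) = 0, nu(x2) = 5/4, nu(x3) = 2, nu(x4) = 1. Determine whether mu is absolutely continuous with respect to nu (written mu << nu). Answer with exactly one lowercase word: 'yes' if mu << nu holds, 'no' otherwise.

mu << nu means: every nu-null measurable set is also mu-null; equivalently, for every atom x, if nu({x}) = 0 then mu({x}) = 0.
Checking each atom:
  x1: nu = 0, mu = 3 > 0 -> violates mu << nu.
  x2: nu = 5/4 > 0 -> no constraint.
  x3: nu = 2 > 0 -> no constraint.
  x4: nu = 1 > 0 -> no constraint.
The atom(s) x1 violate the condition (nu = 0 but mu > 0). Therefore mu is NOT absolutely continuous w.r.t. nu.

no


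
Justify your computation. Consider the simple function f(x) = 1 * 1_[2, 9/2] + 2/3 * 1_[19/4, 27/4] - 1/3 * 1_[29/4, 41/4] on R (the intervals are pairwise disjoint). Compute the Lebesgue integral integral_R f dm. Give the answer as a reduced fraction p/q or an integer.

For a simple function f = sum_i c_i * 1_{A_i} with disjoint A_i,
  integral f dm = sum_i c_i * m(A_i).
Lengths of the A_i:
  m(A_1) = 9/2 - 2 = 5/2.
  m(A_2) = 27/4 - 19/4 = 2.
  m(A_3) = 41/4 - 29/4 = 3.
Contributions c_i * m(A_i):
  (1) * (5/2) = 5/2.
  (2/3) * (2) = 4/3.
  (-1/3) * (3) = -1.
Total: 5/2 + 4/3 - 1 = 17/6.

17/6


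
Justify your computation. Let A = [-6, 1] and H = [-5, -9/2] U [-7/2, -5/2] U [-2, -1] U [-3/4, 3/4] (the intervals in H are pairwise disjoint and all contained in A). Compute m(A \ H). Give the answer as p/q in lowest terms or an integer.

The ambient interval has length m(A) = 1 - (-6) = 7.
Since the holes are disjoint and sit inside A, by finite additivity
  m(H) = sum_i (b_i - a_i), and m(A \ H) = m(A) - m(H).
Computing the hole measures:
  m(H_1) = -9/2 - (-5) = 1/2.
  m(H_2) = -5/2 - (-7/2) = 1.
  m(H_3) = -1 - (-2) = 1.
  m(H_4) = 3/4 - (-3/4) = 3/2.
Summed: m(H) = 1/2 + 1 + 1 + 3/2 = 4.
So m(A \ H) = 7 - 4 = 3.

3


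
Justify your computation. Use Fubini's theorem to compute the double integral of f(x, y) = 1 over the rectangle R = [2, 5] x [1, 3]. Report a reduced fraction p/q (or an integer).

f(x, y) is a tensor product of a function of x and a function of y, and both factors are bounded continuous (hence Lebesgue integrable) on the rectangle, so Fubini's theorem applies:
  integral_R f d(m x m) = (integral_a1^b1 1 dx) * (integral_a2^b2 1 dy).
Inner integral in x: integral_{2}^{5} 1 dx = (5^1 - 2^1)/1
  = 3.
Inner integral in y: integral_{1}^{3} 1 dy = (3^1 - 1^1)/1
  = 2.
Product: (3) * (2) = 6.

6


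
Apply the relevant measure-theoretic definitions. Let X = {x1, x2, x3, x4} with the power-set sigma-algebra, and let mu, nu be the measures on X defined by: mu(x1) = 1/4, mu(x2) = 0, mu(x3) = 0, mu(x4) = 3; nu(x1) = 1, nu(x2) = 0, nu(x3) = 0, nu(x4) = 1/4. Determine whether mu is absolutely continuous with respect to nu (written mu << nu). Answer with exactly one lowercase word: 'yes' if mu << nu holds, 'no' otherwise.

mu << nu means: every nu-null measurable set is also mu-null; equivalently, for every atom x, if nu({x}) = 0 then mu({x}) = 0.
Checking each atom:
  x1: nu = 1 > 0 -> no constraint.
  x2: nu = 0, mu = 0 -> consistent with mu << nu.
  x3: nu = 0, mu = 0 -> consistent with mu << nu.
  x4: nu = 1/4 > 0 -> no constraint.
No atom violates the condition. Therefore mu << nu.

yes


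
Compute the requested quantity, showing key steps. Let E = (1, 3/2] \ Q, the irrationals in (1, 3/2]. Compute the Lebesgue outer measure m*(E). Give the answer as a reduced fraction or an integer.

The interval I = (1, 3/2] has m(I) = 3/2 - 1 = 1/2 (endpoints are measure-zero, so open/closed/half-open agree). Write I = (I cap Q) u (I \ Q). The rationals in I are countable, so m*(I cap Q) = 0 (cover each rational by intervals whose total length is arbitrarily small). By countable subadditivity m*(I) <= m*(I cap Q) + m*(I \ Q), hence m*(I \ Q) >= m(I) = 1/2. The reverse inequality m*(I \ Q) <= m*(I) = 1/2 is trivial since (I \ Q) is a subset of I. Therefore m*(I \ Q) = 1/2.

1/2


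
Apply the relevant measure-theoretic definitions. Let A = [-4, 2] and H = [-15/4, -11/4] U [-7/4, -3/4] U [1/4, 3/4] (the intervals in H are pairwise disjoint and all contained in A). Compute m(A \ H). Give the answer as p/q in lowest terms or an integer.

The ambient interval has length m(A) = 2 - (-4) = 6.
Since the holes are disjoint and sit inside A, by finite additivity
  m(H) = sum_i (b_i - a_i), and m(A \ H) = m(A) - m(H).
Computing the hole measures:
  m(H_1) = -11/4 - (-15/4) = 1.
  m(H_2) = -3/4 - (-7/4) = 1.
  m(H_3) = 3/4 - 1/4 = 1/2.
Summed: m(H) = 1 + 1 + 1/2 = 5/2.
So m(A \ H) = 6 - 5/2 = 7/2.

7/2


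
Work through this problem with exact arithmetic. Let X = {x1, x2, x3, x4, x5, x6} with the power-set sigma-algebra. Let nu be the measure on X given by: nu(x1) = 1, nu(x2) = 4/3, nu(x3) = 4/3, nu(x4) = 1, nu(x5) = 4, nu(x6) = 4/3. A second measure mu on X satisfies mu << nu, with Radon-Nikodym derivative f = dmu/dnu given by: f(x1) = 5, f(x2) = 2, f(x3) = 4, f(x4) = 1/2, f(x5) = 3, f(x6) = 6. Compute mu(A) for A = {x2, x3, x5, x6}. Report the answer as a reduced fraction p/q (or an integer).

By the defining property of the Radon-Nikodym derivative, for every measurable set A,
  mu(A) = integral_A f dnu.
Since nu is a discrete measure concentrated on the atoms of X, the integral over A reduces to the sum
  mu(A) = sum_{x in A} f(x) * nu({x}).
Computing each term:
  x2: f(x2) * nu(x2) = 2 * 4/3 = 8/3.
  x3: f(x3) * nu(x3) = 4 * 4/3 = 16/3.
  x5: f(x5) * nu(x5) = 3 * 4 = 12.
  x6: f(x6) * nu(x6) = 6 * 4/3 = 8.
Summing: mu(A) = 8/3 + 16/3 + 12 + 8 = 28.

28


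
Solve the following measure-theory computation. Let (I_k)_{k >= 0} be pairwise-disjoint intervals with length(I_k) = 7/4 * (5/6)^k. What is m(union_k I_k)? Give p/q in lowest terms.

By countable additivity of the Lebesgue measure on pairwise disjoint measurable sets,
  m(union_{k >= 0} I_k) = sum_{k >= 0} m(I_k) = sum_{k >= 0} a * r^k,
  with a = 7/4 and r = 5/6.
Since 0 < r = 5/6 < 1, the geometric series converges:
  sum_{k >= 0} a * r^k = a / (1 - r).
  = 7/4 / (1 - 5/6)
  = 7/4 / (1/6)
  = 21/2.

21/2


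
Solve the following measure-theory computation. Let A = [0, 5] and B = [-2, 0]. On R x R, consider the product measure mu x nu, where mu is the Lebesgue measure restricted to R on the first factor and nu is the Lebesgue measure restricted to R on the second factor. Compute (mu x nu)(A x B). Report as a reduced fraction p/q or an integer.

For a measurable rectangle A x B, the product measure satisfies
  (mu x nu)(A x B) = mu(A) * nu(B).
  mu(A) = 5.
  nu(B) = 2.
  (mu x nu)(A x B) = 5 * 2 = 10.

10


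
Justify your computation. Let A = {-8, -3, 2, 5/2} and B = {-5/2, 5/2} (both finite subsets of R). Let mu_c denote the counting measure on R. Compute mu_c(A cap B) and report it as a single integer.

Counting measure on a finite set equals cardinality. mu_c(A cap B) = |A cap B| (elements appearing in both).
Enumerating the elements of A that also lie in B gives 1 element(s).
So mu_c(A cap B) = 1.

1


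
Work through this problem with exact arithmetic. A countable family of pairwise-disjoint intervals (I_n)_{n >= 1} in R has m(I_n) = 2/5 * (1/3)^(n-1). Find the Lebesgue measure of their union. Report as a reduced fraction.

By countable additivity of the Lebesgue measure on pairwise disjoint measurable sets,
  m(union_{n >= 1} I_n) = sum_{n >= 1} m(I_n) = sum_{n >= 1} a * r^(n-1),
  with a = 2/5 and r = 1/3.
Since 0 < r = 1/3 < 1, the geometric series converges:
  sum_{n >= 1} a * r^(n-1) = a / (1 - r).
  = 2/5 / (1 - 1/3)
  = 2/5 / (2/3)
  = 3/5.

3/5


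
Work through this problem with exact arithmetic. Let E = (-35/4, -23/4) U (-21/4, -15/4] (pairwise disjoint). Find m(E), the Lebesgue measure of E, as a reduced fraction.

For pairwise disjoint intervals, m(union_i I_i) = sum_i m(I_i),
and m is invariant under swapping open/closed endpoints (single points have measure 0).
So m(E) = sum_i (b_i - a_i).
  I_1 has length -23/4 - (-35/4) = 3.
  I_2 has length -15/4 - (-21/4) = 3/2.
Summing:
  m(E) = 3 + 3/2 = 9/2.

9/2


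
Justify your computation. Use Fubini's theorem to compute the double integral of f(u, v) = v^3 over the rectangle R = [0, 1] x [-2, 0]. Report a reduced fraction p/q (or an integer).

f(u, v) is a tensor product of a function of u and a function of v, and both factors are bounded continuous (hence Lebesgue integrable) on the rectangle, so Fubini's theorem applies:
  integral_R f d(m x m) = (integral_a1^b1 1 du) * (integral_a2^b2 v^3 dv).
Inner integral in u: integral_{0}^{1} 1 du = (1^1 - 0^1)/1
  = 1.
Inner integral in v: integral_{-2}^{0} v^3 dv = (0^4 - (-2)^4)/4
  = -4.
Product: (1) * (-4) = -4.

-4


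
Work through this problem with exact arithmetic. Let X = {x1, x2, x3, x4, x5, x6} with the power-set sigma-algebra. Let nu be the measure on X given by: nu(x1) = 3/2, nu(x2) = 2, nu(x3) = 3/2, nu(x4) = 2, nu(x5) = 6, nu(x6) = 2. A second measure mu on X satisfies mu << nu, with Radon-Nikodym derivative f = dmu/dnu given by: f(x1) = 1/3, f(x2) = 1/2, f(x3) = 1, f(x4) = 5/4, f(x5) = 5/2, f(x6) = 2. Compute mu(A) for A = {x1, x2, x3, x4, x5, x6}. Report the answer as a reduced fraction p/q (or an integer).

By the defining property of the Radon-Nikodym derivative, for every measurable set A,
  mu(A) = integral_A f dnu.
Since nu is a discrete measure concentrated on the atoms of X, the integral over A reduces to the sum
  mu(A) = sum_{x in A} f(x) * nu({x}).
Computing each term:
  x1: f(x1) * nu(x1) = 1/3 * 3/2 = 1/2.
  x2: f(x2) * nu(x2) = 1/2 * 2 = 1.
  x3: f(x3) * nu(x3) = 1 * 3/2 = 3/2.
  x4: f(x4) * nu(x4) = 5/4 * 2 = 5/2.
  x5: f(x5) * nu(x5) = 5/2 * 6 = 15.
  x6: f(x6) * nu(x6) = 2 * 2 = 4.
Summing: mu(A) = 1/2 + 1 + 3/2 + 5/2 + 15 + 4 = 49/2.

49/2


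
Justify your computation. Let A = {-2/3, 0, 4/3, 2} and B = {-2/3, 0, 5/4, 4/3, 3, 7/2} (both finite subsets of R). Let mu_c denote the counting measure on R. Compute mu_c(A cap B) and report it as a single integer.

Counting measure on a finite set equals cardinality. mu_c(A cap B) = |A cap B| (elements appearing in both).
Enumerating the elements of A that also lie in B gives 3 element(s).
So mu_c(A cap B) = 3.

3


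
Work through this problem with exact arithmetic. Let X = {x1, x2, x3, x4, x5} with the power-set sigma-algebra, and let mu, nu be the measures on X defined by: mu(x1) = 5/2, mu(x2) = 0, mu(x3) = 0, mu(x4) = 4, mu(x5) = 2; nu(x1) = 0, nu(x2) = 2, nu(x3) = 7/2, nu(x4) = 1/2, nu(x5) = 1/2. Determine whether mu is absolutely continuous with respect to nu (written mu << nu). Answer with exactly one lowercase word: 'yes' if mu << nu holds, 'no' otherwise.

mu << nu means: every nu-null measurable set is also mu-null; equivalently, for every atom x, if nu({x}) = 0 then mu({x}) = 0.
Checking each atom:
  x1: nu = 0, mu = 5/2 > 0 -> violates mu << nu.
  x2: nu = 2 > 0 -> no constraint.
  x3: nu = 7/2 > 0 -> no constraint.
  x4: nu = 1/2 > 0 -> no constraint.
  x5: nu = 1/2 > 0 -> no constraint.
The atom(s) x1 violate the condition (nu = 0 but mu > 0). Therefore mu is NOT absolutely continuous w.r.t. nu.

no


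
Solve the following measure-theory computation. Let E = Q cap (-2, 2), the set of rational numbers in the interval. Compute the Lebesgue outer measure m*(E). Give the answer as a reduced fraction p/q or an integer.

E = Q cap (-2, 2) is a subset of Q, which is countable. Enumerate Q = {q_1, q_2, ...}; for any eps > 0, cover q_k by the open interval (q_k - eps/2^(k+1), q_k + eps/2^(k+1)), of length eps/2^k. The total cover length is sum_{k>=1} eps/2^k = eps. Hence m*(E) <= m*(Q) <= eps for every eps > 0, and since outer measure is non-negative, m*(E) = 0.

0


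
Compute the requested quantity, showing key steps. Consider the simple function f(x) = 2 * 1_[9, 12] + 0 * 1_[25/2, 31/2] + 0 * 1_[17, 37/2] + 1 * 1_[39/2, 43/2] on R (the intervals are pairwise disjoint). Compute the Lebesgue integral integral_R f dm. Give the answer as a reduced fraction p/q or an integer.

For a simple function f = sum_i c_i * 1_{A_i} with disjoint A_i,
  integral f dm = sum_i c_i * m(A_i).
Lengths of the A_i:
  m(A_1) = 12 - 9 = 3.
  m(A_2) = 31/2 - 25/2 = 3.
  m(A_3) = 37/2 - 17 = 3/2.
  m(A_4) = 43/2 - 39/2 = 2.
Contributions c_i * m(A_i):
  (2) * (3) = 6.
  (0) * (3) = 0.
  (0) * (3/2) = 0.
  (1) * (2) = 2.
Total: 6 + 0 + 0 + 2 = 8.

8


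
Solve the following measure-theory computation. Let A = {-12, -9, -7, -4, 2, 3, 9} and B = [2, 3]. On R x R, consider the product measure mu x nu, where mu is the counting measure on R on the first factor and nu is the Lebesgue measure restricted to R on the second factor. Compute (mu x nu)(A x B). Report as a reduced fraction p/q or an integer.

For a measurable rectangle A x B, the product measure satisfies
  (mu x nu)(A x B) = mu(A) * nu(B).
  mu(A) = 7.
  nu(B) = 1.
  (mu x nu)(A x B) = 7 * 1 = 7.

7


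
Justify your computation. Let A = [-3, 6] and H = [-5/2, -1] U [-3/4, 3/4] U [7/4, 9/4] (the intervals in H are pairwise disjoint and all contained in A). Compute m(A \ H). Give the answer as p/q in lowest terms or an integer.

The ambient interval has length m(A) = 6 - (-3) = 9.
Since the holes are disjoint and sit inside A, by finite additivity
  m(H) = sum_i (b_i - a_i), and m(A \ H) = m(A) - m(H).
Computing the hole measures:
  m(H_1) = -1 - (-5/2) = 3/2.
  m(H_2) = 3/4 - (-3/4) = 3/2.
  m(H_3) = 9/4 - 7/4 = 1/2.
Summed: m(H) = 3/2 + 3/2 + 1/2 = 7/2.
So m(A \ H) = 9 - 7/2 = 11/2.

11/2


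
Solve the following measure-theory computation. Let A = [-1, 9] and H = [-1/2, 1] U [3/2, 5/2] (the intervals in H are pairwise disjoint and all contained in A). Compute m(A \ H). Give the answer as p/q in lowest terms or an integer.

The ambient interval has length m(A) = 9 - (-1) = 10.
Since the holes are disjoint and sit inside A, by finite additivity
  m(H) = sum_i (b_i - a_i), and m(A \ H) = m(A) - m(H).
Computing the hole measures:
  m(H_1) = 1 - (-1/2) = 3/2.
  m(H_2) = 5/2 - 3/2 = 1.
Summed: m(H) = 3/2 + 1 = 5/2.
So m(A \ H) = 10 - 5/2 = 15/2.

15/2


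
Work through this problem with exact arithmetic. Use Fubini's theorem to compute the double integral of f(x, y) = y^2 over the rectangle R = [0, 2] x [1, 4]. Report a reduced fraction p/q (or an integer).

f(x, y) is a tensor product of a function of x and a function of y, and both factors are bounded continuous (hence Lebesgue integrable) on the rectangle, so Fubini's theorem applies:
  integral_R f d(m x m) = (integral_a1^b1 1 dx) * (integral_a2^b2 y^2 dy).
Inner integral in x: integral_{0}^{2} 1 dx = (2^1 - 0^1)/1
  = 2.
Inner integral in y: integral_{1}^{4} y^2 dy = (4^3 - 1^3)/3
  = 21.
Product: (2) * (21) = 42.

42


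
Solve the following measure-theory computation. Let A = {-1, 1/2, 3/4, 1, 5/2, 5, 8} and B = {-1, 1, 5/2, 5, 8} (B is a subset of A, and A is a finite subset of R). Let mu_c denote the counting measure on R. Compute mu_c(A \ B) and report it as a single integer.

Counting measure assigns mu_c(E) = |E| (number of elements) when E is finite. For B subset A, A \ B is the set of elements of A not in B, so |A \ B| = |A| - |B|.
|A| = 7, |B| = 5, so mu_c(A \ B) = 7 - 5 = 2.

2


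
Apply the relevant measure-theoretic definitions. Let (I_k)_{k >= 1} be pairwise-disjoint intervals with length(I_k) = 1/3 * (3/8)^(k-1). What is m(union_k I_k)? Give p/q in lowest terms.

By countable additivity of the Lebesgue measure on pairwise disjoint measurable sets,
  m(union_{k >= 1} I_k) = sum_{k >= 1} m(I_k) = sum_{k >= 1} a * r^(k-1),
  with a = 1/3 and r = 3/8.
Since 0 < r = 3/8 < 1, the geometric series converges:
  sum_{k >= 1} a * r^(k-1) = a / (1 - r).
  = 1/3 / (1 - 3/8)
  = 1/3 / (5/8)
  = 8/15.

8/15


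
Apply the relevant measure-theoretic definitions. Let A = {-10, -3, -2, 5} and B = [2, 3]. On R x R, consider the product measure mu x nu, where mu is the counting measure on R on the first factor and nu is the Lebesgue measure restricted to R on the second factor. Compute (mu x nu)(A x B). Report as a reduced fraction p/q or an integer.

For a measurable rectangle A x B, the product measure satisfies
  (mu x nu)(A x B) = mu(A) * nu(B).
  mu(A) = 4.
  nu(B) = 1.
  (mu x nu)(A x B) = 4 * 1 = 4.

4


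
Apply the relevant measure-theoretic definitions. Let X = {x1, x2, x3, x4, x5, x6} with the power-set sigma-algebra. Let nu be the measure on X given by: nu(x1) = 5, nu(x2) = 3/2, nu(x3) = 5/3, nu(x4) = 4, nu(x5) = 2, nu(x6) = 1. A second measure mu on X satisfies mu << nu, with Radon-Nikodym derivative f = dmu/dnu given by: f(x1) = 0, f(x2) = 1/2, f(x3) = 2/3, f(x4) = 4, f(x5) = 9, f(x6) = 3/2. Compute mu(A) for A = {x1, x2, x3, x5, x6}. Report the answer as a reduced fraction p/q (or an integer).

By the defining property of the Radon-Nikodym derivative, for every measurable set A,
  mu(A) = integral_A f dnu.
Since nu is a discrete measure concentrated on the atoms of X, the integral over A reduces to the sum
  mu(A) = sum_{x in A} f(x) * nu({x}).
Computing each term:
  x1: f(x1) * nu(x1) = 0 * 5 = 0.
  x2: f(x2) * nu(x2) = 1/2 * 3/2 = 3/4.
  x3: f(x3) * nu(x3) = 2/3 * 5/3 = 10/9.
  x5: f(x5) * nu(x5) = 9 * 2 = 18.
  x6: f(x6) * nu(x6) = 3/2 * 1 = 3/2.
Summing: mu(A) = 0 + 3/4 + 10/9 + 18 + 3/2 = 769/36.

769/36
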